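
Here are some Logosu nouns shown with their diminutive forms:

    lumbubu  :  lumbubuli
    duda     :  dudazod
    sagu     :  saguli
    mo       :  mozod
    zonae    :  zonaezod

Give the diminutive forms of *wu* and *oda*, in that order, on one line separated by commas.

The pattern is height harmony: -li when the last vowel of the stem is a high vowel (*lumbubu*, *sagu*); -zod when the last vowel of the stem is a non-high vowel (*duda*, *mo*, *zonae*).
Since the last vowel of *wu* is /u/ (a high vowel), it takes -li, giving *wuli*.
*oda*: last vowel = /a/, a non-high vowel → -zod → *odazod*.

wuli, odazod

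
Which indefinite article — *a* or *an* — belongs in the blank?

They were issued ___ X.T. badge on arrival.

The indefinite article is chosen by the initial *sound* of the following word, not its spelling.
The initialism *X.T.* is read letter by letter; the first letter, X, is pronounced /ɛks/, which begins with a vowel sound.
So the article is *an*: They were issued an X.T. badge on arrival.

an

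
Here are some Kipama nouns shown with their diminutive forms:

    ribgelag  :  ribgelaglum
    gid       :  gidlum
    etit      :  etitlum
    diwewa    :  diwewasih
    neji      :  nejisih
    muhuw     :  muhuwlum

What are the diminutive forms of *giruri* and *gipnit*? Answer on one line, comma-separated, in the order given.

The alternation tracks the final sound of the stem — -lum when the stem ends in a consonant (*ribgelag*, *gid*, *etit*, *muhuw*); -sih when the stem ends in a vowel (*diwewa*, *neji*).
The final sound of *giruri* is /i/, which is a vowel, so the suffix is -sih, giving *girurisih*.
Since the final sound of *gipnit* is /t/ (a consonant), it takes -lum, giving *gipnitlum*.

girurisih, gipnitlum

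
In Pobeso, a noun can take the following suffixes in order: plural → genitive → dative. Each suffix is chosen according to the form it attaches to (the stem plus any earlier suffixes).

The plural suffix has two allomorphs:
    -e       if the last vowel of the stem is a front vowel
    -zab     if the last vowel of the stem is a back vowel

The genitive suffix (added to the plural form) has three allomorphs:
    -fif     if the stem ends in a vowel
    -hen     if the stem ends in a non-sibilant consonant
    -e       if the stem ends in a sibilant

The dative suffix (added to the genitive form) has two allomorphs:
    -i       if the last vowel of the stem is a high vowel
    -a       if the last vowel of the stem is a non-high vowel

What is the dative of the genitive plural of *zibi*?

zibiefifi

Since the last vowel of *zibi* is /i/ (a front vowel), it takes -e, giving *zibie*.
The plural form *zibie* — final sound /e/ (a vowel) → -fif → *zibiefif*.
The last vowel of the genitive form *zibiefif* is /i/, which is a high vowel, so the dative suffix is -i, giving *zibiefifi*.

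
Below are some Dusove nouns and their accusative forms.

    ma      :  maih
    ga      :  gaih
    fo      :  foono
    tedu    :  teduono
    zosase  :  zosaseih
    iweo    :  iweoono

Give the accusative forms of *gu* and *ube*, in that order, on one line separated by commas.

The suffix is conditioned by the last vowel: -ono when the last vowel of the stem is a rounded vowel (*fo*, *tedu*, *iweo*); -ih when the last vowel of the stem is an unrounded vowel (*ma*, *ga*, *zosase*).
Since the last vowel of *gu* is /u/ (a rounded vowel), it takes -ono, giving *guono*.
*ube* — last vowel /e/ (an unrounded vowel) → -ih → *ubeih*.

guono, ubeih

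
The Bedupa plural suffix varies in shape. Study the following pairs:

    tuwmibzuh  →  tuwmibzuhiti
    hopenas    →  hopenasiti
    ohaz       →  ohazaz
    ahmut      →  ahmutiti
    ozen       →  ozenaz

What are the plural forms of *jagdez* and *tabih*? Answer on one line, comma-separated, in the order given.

jagdezaz, tabihiti

The alternation tracks the final consonant of the stem — -iti when the stem ends in a voiceless consonant (*tuwmibzuh*, *hopenas*, *ahmut*); -az when the stem ends in a voiced consonant (*ohaz*, *ozen*).
Since the final consonant of *jagdez* is /z/ (voiced), it takes -az, giving *jagdezaz*.
*tabih* — final consonant /h/ (voiceless) → -iti → *tabihiti*.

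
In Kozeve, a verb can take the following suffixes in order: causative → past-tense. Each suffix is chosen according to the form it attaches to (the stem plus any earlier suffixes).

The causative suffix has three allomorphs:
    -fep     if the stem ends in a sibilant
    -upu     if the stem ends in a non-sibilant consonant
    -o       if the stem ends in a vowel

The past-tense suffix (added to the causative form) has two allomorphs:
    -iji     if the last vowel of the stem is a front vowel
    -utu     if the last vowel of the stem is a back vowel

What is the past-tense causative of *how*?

*how*: final sound = /w/, a non-sibilant consonant → -upu → *howupu*.
The causative form *howupu*: last vowel = /u/, a back vowel → -utu → *howupuutu*.

howupuutu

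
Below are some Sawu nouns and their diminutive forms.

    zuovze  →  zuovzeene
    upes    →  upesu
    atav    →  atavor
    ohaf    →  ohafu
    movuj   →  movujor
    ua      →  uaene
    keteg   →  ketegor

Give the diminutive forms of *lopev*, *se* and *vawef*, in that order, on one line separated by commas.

Looking at the final sound of each stem: -u when the stem ends in a voiceless consonant (*upes*, *ohaf*); -or when the stem ends in a voiced consonant (*atav*, *movuj*, *keteg*); -ene when the stem ends in a vowel (*zuovze*, *ua*).
*lopev*: final sound = /v/, a voiced consonant → -or → *lopevor*.
The final sound of *se* is /e/, which is a vowel, so the suffix is -ene, giving *seene*.
The final sound of *vawef* is /f/, which is a voiceless consonant, so the suffix is -u, giving *vawefu*.

lopevor, seene, vawefu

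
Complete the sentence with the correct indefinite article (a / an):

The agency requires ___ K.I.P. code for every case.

a

The indefinite article is chosen by the initial *sound* of the following word, not its spelling.
The initialism *K.I.P.* is read letter by letter; the first letter, K, is pronounced /keɪ/, which begins with a consonant sound.
So the article is *a*: The agency requires a K.I.P. code for every case.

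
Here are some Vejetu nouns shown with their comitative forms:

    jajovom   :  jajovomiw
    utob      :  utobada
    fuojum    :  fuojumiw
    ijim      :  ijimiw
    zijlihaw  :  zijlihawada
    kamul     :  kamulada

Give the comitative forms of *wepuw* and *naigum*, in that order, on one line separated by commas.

wepuwada, naigumiw

Looking at the final consonant of each stem: -iw when the stem ends in a nasal (*jajovom*, *fuojum*, *ijim*); -ada when the stem ends in a non-nasal consonant (*utob*, *zijlihaw*, *kamul*).
Since the final consonant of *wepuw* is /w/ (non-nasal), it takes -ada, giving *wepuwada*.
*naigum*: final consonant = /m/, a nasal → -iw → *naigumiw*.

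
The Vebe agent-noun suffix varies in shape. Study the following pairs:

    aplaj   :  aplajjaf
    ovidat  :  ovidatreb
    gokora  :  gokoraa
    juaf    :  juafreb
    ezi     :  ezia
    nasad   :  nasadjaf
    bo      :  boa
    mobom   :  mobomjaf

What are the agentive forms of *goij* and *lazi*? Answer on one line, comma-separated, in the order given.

goijjaf, lazia

The suffix is conditioned by the final sound: -reb when the stem ends in a voiceless consonant (*ovidat*, *juaf*); -jaf when the stem ends in a voiced consonant (*aplaj*, *nasad*, *mobom*); -a when the stem ends in a vowel (*gokora*, *ezi*, *bo*).
The final sound of *goij* is /j/, which is a voiced consonant, so the suffix is -jaf, giving *goijjaf*.
Since the final sound of *lazi* is /i/ (a vowel), it takes -a, giving *lazia*.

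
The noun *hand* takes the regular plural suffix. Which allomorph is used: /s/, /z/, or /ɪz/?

The stem *hand* ends in a voiced non-sibilant sound.
The plural suffix surfaces as /ɪz/ after sibilants, /s/ after other voiceless consonants, and /z/ after other voiced sounds.
So the plural -s on *hand* is pronounced /z/.

/z/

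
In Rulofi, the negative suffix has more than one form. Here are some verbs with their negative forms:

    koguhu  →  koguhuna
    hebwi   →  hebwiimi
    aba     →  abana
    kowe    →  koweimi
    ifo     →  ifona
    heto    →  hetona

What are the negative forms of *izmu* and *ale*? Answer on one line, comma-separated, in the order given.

izmuna, aleimi

The suffix is conditioned by the last vowel: -imi when the last vowel of the stem is a front vowel (*hebwi*, *kowe*); -na when the last vowel of the stem is a back vowel (*koguhu*, *aba*, *ifo*, *heto*).
The last vowel of *izmu* is /u/, which is a back vowel, so the suffix is -na, giving *izmuna*.
*ale* — last vowel /e/ (a front vowel) → -imi → *aleimi*.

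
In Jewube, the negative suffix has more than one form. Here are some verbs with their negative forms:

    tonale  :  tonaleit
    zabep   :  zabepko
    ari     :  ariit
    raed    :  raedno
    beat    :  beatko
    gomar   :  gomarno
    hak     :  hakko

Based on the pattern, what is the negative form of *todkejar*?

The alternation tracks the final sound of the stem — -ko when the stem ends in a voiceless consonant (*zabep*, *beat*, *hak*); -no when the stem ends in a voiced consonant (*raed*, *gomar*); -it when the stem ends in a vowel (*tonale*, *ari*).
The final sound of *todkejar* is /r/, which is a voiced consonant, so the suffix is -no, giving *todkejarno*.

todkejarno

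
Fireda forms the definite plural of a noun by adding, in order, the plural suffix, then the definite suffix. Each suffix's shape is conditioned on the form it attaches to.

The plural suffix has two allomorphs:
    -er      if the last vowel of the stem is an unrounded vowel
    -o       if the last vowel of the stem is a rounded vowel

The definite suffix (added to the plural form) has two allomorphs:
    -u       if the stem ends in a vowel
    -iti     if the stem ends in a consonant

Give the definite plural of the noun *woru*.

woruou

The last vowel of *woru* is /u/, which is a rounded vowel, so the plural suffix is -o, giving *woruo*.
Since the final sound of the plural form *woruo* is /o/ (a vowel), it takes -u, giving *woruou*.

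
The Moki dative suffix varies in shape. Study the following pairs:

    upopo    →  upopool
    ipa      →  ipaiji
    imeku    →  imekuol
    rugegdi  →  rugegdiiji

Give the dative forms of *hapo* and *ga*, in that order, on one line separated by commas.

The alternation tracks the last vowel of the stem — -ol when the last vowel of the stem is a rounded vowel (*upopo*, *imeku*); -iji when the last vowel of the stem is an unrounded vowel (*ipa*, *rugegdi*).
*hapo*: last vowel = /o/, a rounded vowel → -ol → *hapool*.
Since the last vowel of *ga* is /a/ (an unrounded vowel), it takes -iji, giving *gaiji*.

hapool, gaiji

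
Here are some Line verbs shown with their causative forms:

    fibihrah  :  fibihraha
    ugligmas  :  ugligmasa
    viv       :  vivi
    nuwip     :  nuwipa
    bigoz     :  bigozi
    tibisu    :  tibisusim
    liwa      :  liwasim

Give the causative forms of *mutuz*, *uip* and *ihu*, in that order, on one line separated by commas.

The suffix is conditioned by the final sound: -a when the stem ends in a voiceless consonant (*fibihrah*, *ugligmas*, *nuwip*); -i when the stem ends in a voiced consonant (*viv*, *bigoz*); -sim when the stem ends in a vowel (*tibisu*, *liwa*).
*mutuz*: final sound = /z/, a voiced consonant → -i → *mutuzi*.
The final sound of *uip* is /p/, which is a voiceless consonant, so the suffix is -a, giving *uipa*.
*ihu* — final sound /u/ (a vowel) → -sim → *ihusim*.

mutuzi, uipa, ihusim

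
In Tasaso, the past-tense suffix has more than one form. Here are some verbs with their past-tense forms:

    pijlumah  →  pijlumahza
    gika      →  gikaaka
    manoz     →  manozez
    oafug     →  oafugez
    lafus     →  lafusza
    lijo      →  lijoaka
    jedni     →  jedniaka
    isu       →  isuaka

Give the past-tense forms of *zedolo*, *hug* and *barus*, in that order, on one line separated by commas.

The suffix is conditioned by the final sound: -za when the stem ends in a voiceless consonant (*pijlumah*, *lafus*); -ez when the stem ends in a voiced consonant (*manoz*, *oafug*); -aka when the stem ends in a vowel (*gika*, *lijo*, *jedni*, *isu*).
Since the final sound of *zedolo* is /o/ (a vowel), it takes -aka, giving *zedoloaka*.
*hug*: final sound = /g/, a voiced consonant → -ez → *hugez*.
Since the final sound of *barus* is /s/ (a voiceless consonant), it takes -za, giving *barusza*.

zedoloaka, hugez, barusza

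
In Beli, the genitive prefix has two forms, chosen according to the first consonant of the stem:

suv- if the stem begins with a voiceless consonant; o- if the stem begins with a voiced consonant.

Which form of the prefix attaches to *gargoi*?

o-

*gargoi*: first consonant = /g/, voiced → o-.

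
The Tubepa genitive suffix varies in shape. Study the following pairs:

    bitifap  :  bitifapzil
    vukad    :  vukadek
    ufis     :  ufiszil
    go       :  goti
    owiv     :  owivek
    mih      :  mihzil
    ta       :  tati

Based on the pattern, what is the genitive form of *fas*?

faszil

Looking at the final sound of each stem: -zil when the stem ends in a voiceless consonant (*bitifap*, *ufis*, *mih*); -ek when the stem ends in a voiced consonant (*vukad*, *owiv*); -ti when the stem ends in a vowel (*go*, *ta*).
*fas* — final sound /s/ (a voiceless consonant) → -zil → *faszil*.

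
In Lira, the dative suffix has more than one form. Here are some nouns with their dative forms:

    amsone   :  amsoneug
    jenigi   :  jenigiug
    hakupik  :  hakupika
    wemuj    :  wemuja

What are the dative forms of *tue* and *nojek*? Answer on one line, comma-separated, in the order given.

tueug, nojeka

The pattern is consonant vs. vowel: -a when the stem ends in a consonant (*hakupik*, *wemuj*); -ug when the stem ends in a vowel (*amsone*, *jenigi*).
*tue* — final sound /e/ (a vowel) → -ug → *tueug*.
The final sound of *nojek* is /k/, which is a consonant, so the suffix is -a, giving *nojeka*.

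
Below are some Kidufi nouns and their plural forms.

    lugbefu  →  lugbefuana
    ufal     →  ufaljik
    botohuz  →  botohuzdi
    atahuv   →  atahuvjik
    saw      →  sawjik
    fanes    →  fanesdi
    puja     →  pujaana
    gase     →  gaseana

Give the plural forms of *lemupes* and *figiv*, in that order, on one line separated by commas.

Looking at the final sound of each stem: -di when the stem ends in a sibilant (*botohuz*, *fanes*); -jik when the stem ends in a non-sibilant consonant (*ufal*, *atahuv*, *saw*); -ana when the stem ends in a vowel (*lugbefu*, *puja*, *gase*).
Since the final sound of *lemupes* is /s/ (a sibilant), it takes -di, giving *lemupesdi*.
Since the final sound of *figiv* is /v/ (a non-sibilant consonant), it takes -jik, giving *figivjik*.

lemupesdi, figivjik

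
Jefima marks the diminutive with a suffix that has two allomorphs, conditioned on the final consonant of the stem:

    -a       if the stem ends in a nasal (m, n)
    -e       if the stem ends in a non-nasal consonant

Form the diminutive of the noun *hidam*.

hidama

*hidam*: final consonant = /m/, a nasal → -a → *hidama*.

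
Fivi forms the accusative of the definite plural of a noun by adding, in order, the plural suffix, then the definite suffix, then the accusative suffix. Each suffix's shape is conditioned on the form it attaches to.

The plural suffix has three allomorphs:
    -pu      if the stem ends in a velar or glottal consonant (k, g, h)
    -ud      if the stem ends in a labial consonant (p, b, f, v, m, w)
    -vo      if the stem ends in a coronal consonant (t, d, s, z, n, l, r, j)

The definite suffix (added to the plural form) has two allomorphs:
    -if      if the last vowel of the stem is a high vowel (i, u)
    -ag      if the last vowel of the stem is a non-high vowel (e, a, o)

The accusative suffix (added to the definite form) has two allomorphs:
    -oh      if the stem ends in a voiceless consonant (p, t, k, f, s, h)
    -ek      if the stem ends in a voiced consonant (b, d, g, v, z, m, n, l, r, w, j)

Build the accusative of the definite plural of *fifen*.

fifenvoagek

The final consonant of *fifen* is /n/, which is coronal, so the plural suffix is -vo, giving *fifenvo*.
The last vowel of the plural form *fifenvo* is /o/, which is a non-high vowel, so the definite suffix is -ag, giving *fifenvoag*.
The definite form *fifenvoag*: final consonant = /g/, voiced → -ek → *fifenvoagek*.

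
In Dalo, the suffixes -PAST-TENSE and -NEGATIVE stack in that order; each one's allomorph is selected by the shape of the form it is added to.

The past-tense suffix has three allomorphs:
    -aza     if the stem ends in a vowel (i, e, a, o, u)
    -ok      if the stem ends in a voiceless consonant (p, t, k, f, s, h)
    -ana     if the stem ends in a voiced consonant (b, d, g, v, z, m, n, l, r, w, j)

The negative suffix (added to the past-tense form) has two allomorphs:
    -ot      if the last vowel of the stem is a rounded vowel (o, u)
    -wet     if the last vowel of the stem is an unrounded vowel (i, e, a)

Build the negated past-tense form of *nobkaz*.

*nobkaz* — final sound /z/ (a voiced consonant) → -ana → *nobkazana*.
Since the last vowel of the past-tense form *nobkazana* is /a/ (an unrounded vowel), it takes -wet, giving *nobkazanawet*.

nobkazanawet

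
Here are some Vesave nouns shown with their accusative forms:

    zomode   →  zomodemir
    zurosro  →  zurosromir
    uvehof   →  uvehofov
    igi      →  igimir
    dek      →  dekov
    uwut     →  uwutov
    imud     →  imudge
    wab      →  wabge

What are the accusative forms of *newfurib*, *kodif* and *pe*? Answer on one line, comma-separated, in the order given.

Looking at the final sound of each stem: -ov when the stem ends in a voiceless consonant (*uvehof*, *dek*, *uwut*); -ge when the stem ends in a voiced consonant (*imud*, *wab*); -mir when the stem ends in a vowel (*zomode*, *zurosro*, *igi*).
The final sound of *newfurib* is /b/, which is a voiced consonant, so the suffix is -ge, giving *newfuribge*.
*kodif*: final sound = /f/, a voiceless consonant → -ov → *kodifov*.
The final sound of *pe* is /e/, which is a vowel, so the suffix is -mir, giving *pemir*.

newfuribge, kodifov, pemir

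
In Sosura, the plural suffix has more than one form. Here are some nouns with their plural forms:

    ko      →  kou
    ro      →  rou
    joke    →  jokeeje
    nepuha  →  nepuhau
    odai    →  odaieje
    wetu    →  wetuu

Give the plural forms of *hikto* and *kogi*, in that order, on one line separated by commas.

hiktou, kogieje

The alternation tracks the last vowel of the stem — -eje when the last vowel of the stem is a front vowel (*joke*, *odai*); -u when the last vowel of the stem is a back vowel (*ko*, *ro*, *nepuha*, *wetu*).
Since the last vowel of *hikto* is /o/ (a back vowel), it takes -u, giving *hiktou*.
Since the last vowel of *kogi* is /i/ (a front vowel), it takes -eje, giving *kogieje*.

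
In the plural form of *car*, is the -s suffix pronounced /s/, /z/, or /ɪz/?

/z/

The stem *car* ends in a voiced non-sibilant sound.
The plural suffix surfaces as /ɪz/ after sibilants, /s/ after other voiceless consonants, and /z/ after other voiced sounds.
So the plural -s on *car* is pronounced /z/.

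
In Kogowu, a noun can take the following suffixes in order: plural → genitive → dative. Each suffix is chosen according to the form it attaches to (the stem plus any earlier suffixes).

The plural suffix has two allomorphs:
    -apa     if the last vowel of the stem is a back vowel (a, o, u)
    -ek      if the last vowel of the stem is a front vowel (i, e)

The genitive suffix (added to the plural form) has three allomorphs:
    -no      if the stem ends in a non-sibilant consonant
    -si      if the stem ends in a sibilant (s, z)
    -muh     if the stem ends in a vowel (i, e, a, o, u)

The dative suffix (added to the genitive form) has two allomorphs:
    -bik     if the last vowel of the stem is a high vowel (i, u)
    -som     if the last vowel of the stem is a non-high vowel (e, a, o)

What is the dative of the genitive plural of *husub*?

Since the last vowel of *husub* is /u/ (a back vowel), it takes -apa, giving *husubapa*.
Since the final sound of the plural form *husubapa* is /a/ (a vowel), it takes -muh, giving *husubapamuh*.
Since the last vowel of the genitive form *husubapamuh* is /u/ (a high vowel), it takes -bik, giving *husubapamuhbik*.

husubapamuhbik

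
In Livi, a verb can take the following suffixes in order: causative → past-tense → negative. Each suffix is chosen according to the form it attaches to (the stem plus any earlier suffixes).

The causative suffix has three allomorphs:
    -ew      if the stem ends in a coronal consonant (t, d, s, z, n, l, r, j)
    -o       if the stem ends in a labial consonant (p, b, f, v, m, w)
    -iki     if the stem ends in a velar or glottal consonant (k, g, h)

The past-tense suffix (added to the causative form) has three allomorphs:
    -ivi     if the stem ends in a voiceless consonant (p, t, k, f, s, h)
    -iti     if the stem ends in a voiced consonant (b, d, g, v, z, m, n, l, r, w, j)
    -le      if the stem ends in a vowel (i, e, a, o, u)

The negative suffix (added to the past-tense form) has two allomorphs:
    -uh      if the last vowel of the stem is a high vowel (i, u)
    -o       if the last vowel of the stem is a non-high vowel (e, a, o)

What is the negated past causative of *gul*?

*gul*: final consonant = /l/, coronal → -ew → *gulew*.
Since the final sound of the causative form *gulew* is /w/ (a voiced consonant), it takes -iti, giving *gulewiti*.
The last vowel of the past-tense form *gulewiti* is /i/, which is a high vowel, so the negative suffix is -uh, giving *gulewitiuh*.

gulewitiuh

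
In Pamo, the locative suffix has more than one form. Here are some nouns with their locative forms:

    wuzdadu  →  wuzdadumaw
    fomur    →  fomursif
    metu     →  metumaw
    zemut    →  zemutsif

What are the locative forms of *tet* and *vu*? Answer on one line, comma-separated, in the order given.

tetsif, vumaw

The alternation tracks the final sound of the stem — -sif when the stem ends in a consonant (*fomur*, *zemut*); -maw when the stem ends in a vowel (*wuzdadu*, *metu*).
*tet*: final sound = /t/, a consonant → -sif → *tetsif*.
*vu* — final sound /u/ (a vowel) → -maw → *vumaw*.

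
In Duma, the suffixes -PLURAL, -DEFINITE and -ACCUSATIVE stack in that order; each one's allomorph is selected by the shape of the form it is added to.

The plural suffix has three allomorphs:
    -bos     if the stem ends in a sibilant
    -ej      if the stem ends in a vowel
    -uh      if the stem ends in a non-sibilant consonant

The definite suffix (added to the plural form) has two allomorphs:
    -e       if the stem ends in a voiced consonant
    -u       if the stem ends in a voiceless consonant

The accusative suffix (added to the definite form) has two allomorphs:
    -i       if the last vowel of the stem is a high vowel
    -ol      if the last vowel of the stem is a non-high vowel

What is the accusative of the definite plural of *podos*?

podosbosui

The final sound of *podos* is /s/, which is a sibilant, so the plural suffix is -bos, giving *podosbos*.
The plural form *podosbos*: final consonant = /s/, voiceless → -u → *podosbosu*.
Since the last vowel of the definite form *podosbosu* is /u/ (a high vowel), it takes -i, giving *podosbosui*.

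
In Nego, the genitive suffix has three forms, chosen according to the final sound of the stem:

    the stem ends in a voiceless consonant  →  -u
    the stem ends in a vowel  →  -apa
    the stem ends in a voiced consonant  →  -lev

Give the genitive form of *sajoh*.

*sajoh*: final sound = /h/, a voiceless consonant → -u → *sajohu*.

sajohu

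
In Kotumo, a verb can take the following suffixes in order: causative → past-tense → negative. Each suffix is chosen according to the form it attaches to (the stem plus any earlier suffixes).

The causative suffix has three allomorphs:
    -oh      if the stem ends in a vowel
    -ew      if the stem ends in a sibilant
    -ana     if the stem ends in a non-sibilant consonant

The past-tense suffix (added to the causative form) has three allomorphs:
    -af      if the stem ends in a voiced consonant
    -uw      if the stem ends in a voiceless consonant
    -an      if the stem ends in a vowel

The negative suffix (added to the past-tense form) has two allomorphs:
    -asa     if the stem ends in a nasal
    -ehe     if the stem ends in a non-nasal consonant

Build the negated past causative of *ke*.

*ke* — final sound /e/ (a vowel) → -oh → *keoh*.
The causative form *keoh*: final sound = /h/, a voiceless consonant → -uw → *keohuw*.
The past-tense form *keohuw* — final consonant /w/ (non-nasal) → -ehe → *keohuwehe*.

keohuwehe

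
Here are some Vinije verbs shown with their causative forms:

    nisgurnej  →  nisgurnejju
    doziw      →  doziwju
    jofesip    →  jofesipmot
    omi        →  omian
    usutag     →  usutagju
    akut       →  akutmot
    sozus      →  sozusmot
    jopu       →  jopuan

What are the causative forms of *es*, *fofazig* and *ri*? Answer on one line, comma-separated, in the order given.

esmot, fofazigju, rian

The pattern is voicing of the final sound: -mot when the stem ends in a voiceless consonant (*jofesip*, *akut*, *sozus*); -ju when the stem ends in a voiced consonant (*nisgurnej*, *doziw*, *usutag*); -an when the stem ends in a vowel (*omi*, *jopu*).
The final sound of *es* is /s/, which is a voiceless consonant, so the suffix is -mot, giving *esmot*.
The final sound of *fofazig* is /g/, which is a voiced consonant, so the suffix is -ju, giving *fofazigju*.
The final sound of *ri* is /i/, which is a vowel, so the suffix is -an, giving *rian*.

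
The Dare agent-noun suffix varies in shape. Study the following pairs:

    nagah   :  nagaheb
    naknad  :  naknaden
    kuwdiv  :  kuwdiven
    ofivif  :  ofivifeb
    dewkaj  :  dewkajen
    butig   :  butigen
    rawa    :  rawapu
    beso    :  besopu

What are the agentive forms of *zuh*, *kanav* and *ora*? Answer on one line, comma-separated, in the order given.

zuheb, kanaven, orapu

The alternation tracks the final sound of the stem — -eb when the stem ends in a voiceless consonant (*nagah*, *ofivif*); -en when the stem ends in a voiced consonant (*naknad*, *kuwdiv*, *dewkaj*, *butig*); -pu when the stem ends in a vowel (*rawa*, *beso*).
*zuh* — final sound /h/ (a voiceless consonant) → -eb → *zuheb*.
The final sound of *kanav* is /v/, which is a voiced consonant, so the suffix is -en, giving *kanaven*.
Since the final sound of *ora* is /a/ (a vowel), it takes -pu, giving *orapu*.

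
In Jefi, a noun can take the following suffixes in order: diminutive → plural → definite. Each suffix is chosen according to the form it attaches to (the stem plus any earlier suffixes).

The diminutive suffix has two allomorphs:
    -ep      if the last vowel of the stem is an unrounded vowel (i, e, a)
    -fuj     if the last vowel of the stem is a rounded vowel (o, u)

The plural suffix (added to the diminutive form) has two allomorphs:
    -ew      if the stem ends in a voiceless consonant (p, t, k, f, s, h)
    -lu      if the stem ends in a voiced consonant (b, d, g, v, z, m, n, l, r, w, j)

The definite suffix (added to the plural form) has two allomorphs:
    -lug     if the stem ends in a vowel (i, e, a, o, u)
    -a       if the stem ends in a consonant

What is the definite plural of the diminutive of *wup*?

wupfujlulug

Since the last vowel of *wup* is /u/ (a rounded vowel), it takes -fuj, giving *wupfuj*.
The diminutive form *wupfuj*: final consonant = /j/, voiced → -lu → *wupfujlu*.
Since the final sound of the plural form *wupfujlu* is /u/ (a vowel), it takes -lug, giving *wupfujlulug*.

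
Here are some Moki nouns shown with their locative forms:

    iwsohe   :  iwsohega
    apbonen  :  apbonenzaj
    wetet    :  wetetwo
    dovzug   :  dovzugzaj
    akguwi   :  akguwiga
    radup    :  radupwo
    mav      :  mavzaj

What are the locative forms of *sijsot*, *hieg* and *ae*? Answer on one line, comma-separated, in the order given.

Looking at the final sound of each stem: -wo when the stem ends in a voiceless consonant (*wetet*, *radup*); -zaj when the stem ends in a voiced consonant (*apbonen*, *dovzug*, *mav*); -ga when the stem ends in a vowel (*iwsohe*, *akguwi*).
The final sound of *sijsot* is /t/, which is a voiceless consonant, so the suffix is -wo, giving *sijsotwo*.
*hieg*: final sound = /g/, a voiced consonant → -zaj → *hiegzaj*.
Since the final sound of *ae* is /e/ (a vowel), it takes -ga, giving *aega*.

sijsotwo, hiegzaj, aega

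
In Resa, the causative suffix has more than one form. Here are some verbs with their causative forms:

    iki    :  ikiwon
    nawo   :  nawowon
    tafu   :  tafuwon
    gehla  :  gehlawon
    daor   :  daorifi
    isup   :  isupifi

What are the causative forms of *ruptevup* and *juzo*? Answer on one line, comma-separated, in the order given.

ruptevupifi, juzowon

Looking at the final sound of each stem: -ifi when the stem ends in a consonant (*daor*, *isup*); -won when the stem ends in a vowel (*iki*, *nawo*, *tafu*, *gehla*).
*ruptevup*: final sound = /p/, a consonant → -ifi → *ruptevupifi*.
*juzo*: final sound = /o/, a vowel → -won → *juzowon*.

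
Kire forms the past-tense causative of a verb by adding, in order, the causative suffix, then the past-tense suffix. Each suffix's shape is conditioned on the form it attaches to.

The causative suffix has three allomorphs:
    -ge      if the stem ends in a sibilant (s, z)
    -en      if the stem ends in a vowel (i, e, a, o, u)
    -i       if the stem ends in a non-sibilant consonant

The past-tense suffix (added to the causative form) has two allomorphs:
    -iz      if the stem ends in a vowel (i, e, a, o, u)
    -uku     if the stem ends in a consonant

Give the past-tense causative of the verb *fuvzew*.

*fuvzew* — final sound /w/ (a non-sibilant consonant) → -i → *fuvzewi*.
The causative form *fuvzewi* — final sound /i/ (a vowel) → -iz → *fuvzewiiz*.

fuvzewiiz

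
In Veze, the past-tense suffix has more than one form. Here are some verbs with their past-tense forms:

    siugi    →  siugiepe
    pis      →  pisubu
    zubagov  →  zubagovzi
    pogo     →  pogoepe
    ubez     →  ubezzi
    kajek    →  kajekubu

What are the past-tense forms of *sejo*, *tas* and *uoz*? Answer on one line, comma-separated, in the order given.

sejoepe, tasubu, uozzi

The alternation tracks the final sound of the stem — -ubu when the stem ends in a voiceless consonant (*pis*, *kajek*); -zi when the stem ends in a voiced consonant (*zubagov*, *ubez*); -epe when the stem ends in a vowel (*siugi*, *pogo*).
Since the final sound of *sejo* is /o/ (a vowel), it takes -epe, giving *sejoepe*.
Since the final sound of *tas* is /s/ (a voiceless consonant), it takes -ubu, giving *tasubu*.
*uoz*: final sound = /z/, a voiced consonant → -zi → *uozzi*.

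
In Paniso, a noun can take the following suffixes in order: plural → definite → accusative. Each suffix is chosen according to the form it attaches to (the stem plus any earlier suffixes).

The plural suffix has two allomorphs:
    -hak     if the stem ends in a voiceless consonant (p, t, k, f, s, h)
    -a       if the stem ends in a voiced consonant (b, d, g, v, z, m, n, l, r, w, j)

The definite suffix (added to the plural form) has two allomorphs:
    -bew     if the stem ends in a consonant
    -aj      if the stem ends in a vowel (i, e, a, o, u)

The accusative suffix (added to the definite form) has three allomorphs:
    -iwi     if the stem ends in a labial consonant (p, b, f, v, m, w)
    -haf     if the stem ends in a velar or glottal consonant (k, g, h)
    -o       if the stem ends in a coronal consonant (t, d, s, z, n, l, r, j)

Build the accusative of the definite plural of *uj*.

The final consonant of *uj* is /j/, which is voiced, so the plural suffix is -a, giving *uja*.
The final sound of the plural form *uja* is /a/, which is a vowel, so the definite suffix is -aj, giving *ujaaj*.
Since the final consonant of the definite form *ujaaj* is /j/ (coronal), it takes -o, giving *ujaajo*.

ujaajo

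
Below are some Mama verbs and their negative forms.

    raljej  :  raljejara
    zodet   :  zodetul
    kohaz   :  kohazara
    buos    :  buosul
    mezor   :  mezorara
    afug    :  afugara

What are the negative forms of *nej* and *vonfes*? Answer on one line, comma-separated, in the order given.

The pattern is voicing of the final consonant: -ul when the stem ends in a voiceless consonant (*zodet*, *buos*); -ara when the stem ends in a voiced consonant (*raljej*, *kohaz*, *mezor*, *afug*).
Since the final consonant of *nej* is /j/ (voiced), it takes -ara, giving *nejara*.
*vonfes*: final consonant = /s/, voiceless → -ul → *vonfesul*.

nejara, vonfesul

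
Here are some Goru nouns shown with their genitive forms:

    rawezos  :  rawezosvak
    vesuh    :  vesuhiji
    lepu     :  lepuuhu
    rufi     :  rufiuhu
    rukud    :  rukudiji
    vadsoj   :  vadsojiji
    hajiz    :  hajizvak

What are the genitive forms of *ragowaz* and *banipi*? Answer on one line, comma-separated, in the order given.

The pattern is sibilance of the final sound: -vak when the stem ends in a sibilant (*rawezos*, *hajiz*); -iji when the stem ends in a non-sibilant consonant (*vesuh*, *rukud*, *vadsoj*); -uhu when the stem ends in a vowel (*lepu*, *rufi*).
Since the final sound of *ragowaz* is /z/ (a sibilant), it takes -vak, giving *ragowazvak*.
*banipi*: final sound = /i/, a vowel → -uhu → *banipiuhu*.

ragowazvak, banipiuhu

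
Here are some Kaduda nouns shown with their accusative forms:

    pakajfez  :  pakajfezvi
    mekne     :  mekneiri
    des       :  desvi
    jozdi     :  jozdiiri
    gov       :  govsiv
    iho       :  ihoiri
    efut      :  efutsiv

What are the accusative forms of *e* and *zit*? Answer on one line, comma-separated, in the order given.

The alternation tracks the final sound of the stem — -vi when the stem ends in a sibilant (*pakajfez*, *des*); -siv when the stem ends in a non-sibilant consonant (*gov*, *efut*); -iri when the stem ends in a vowel (*mekne*, *jozdi*, *iho*).
The final sound of *e* is /e/, which is a vowel, so the suffix is -iri, giving *eiri*.
Since the final sound of *zit* is /t/ (a non-sibilant consonant), it takes -siv, giving *zitsiv*.

eiri, zitsiv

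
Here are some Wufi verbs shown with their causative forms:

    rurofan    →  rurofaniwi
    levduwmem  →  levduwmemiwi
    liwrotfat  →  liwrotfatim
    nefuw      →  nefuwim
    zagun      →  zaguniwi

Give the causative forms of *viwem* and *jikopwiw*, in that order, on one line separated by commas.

The alternation tracks the final consonant of the stem — -iwi when the stem ends in a nasal (*rurofan*, *levduwmem*, *zagun*); -im when the stem ends in a non-nasal consonant (*liwrotfat*, *nefuw*).
*viwem*: final consonant = /m/, a nasal → -iwi → *viwemiwi*.
The final consonant of *jikopwiw* is /w/, which is non-nasal, so the suffix is -im, giving *jikopwiwim*.

viwemiwi, jikopwiwim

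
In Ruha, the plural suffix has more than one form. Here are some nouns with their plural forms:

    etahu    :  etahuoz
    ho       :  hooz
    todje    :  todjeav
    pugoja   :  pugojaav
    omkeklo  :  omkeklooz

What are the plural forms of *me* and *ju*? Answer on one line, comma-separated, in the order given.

meav, juoz

The pattern is rounding harmony: -oz when the last vowel of the stem is a rounded vowel (*etahu*, *ho*, *omkeklo*); -av when the last vowel of the stem is an unrounded vowel (*todje*, *pugoja*).
*me*: last vowel = /e/, an unrounded vowel → -av → *meav*.
The last vowel of *ju* is /u/, which is a rounded vowel, so the suffix is -oz, giving *juoz*.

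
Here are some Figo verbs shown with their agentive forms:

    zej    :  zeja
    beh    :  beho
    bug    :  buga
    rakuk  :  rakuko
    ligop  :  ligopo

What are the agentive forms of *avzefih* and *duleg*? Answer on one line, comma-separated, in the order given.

avzefiho, dulega

The suffix is conditioned by the final consonant: -o when the stem ends in a voiceless consonant (*beh*, *rakuk*, *ligop*); -a when the stem ends in a voiced consonant (*zej*, *bug*).
*avzefih*: final consonant = /h/, voiceless → -o → *avzefiho*.
*duleg* — final consonant /g/ (voiced) → -a → *dulega*.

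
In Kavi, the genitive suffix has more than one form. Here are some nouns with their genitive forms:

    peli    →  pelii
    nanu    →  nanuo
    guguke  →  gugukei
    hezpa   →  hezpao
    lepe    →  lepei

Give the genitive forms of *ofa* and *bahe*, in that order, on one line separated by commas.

The pattern is front/back vowel harmony: -i when the last vowel of the stem is a front vowel (*peli*, *guguke*, *lepe*); -o when the last vowel of the stem is a back vowel (*nanu*, *hezpa*).
*ofa* — last vowel /a/ (a back vowel) → -o → *ofao*.
The last vowel of *bahe* is /e/, which is a front vowel, so the suffix is -i, giving *bahei*.

ofao, bahei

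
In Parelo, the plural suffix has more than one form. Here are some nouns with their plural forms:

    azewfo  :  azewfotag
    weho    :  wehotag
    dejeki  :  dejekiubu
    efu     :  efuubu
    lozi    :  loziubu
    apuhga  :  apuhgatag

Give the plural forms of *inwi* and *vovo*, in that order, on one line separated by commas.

inwiubu, vovotag

Looking at the last vowel of each stem: -ubu when the last vowel of the stem is a high vowel (*dejeki*, *efu*, *lozi*); -tag when the last vowel of the stem is a non-high vowel (*azewfo*, *weho*, *apuhga*).
Since the last vowel of *inwi* is /i/ (a high vowel), it takes -ubu, giving *inwiubu*.
The last vowel of *vovo* is /o/, which is a non-high vowel, so the suffix is -tag, giving *vovotag*.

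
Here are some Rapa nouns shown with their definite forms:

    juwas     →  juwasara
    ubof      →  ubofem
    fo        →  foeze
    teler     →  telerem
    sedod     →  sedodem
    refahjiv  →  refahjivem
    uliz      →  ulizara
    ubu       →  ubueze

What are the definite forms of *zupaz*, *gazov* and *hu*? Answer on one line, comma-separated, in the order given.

zupazara, gazovem, hueze

The suffix is conditioned by the final sound: -ara when the stem ends in a sibilant (*juwas*, *uliz*); -em when the stem ends in a non-sibilant consonant (*ubof*, *teler*, *sedod*, *refahjiv*); -eze when the stem ends in a vowel (*fo*, *ubu*).
*zupaz*: final sound = /z/, a sibilant → -ara → *zupazara*.
Since the final sound of *gazov* is /v/ (a non-sibilant consonant), it takes -em, giving *gazovem*.
Since the final sound of *hu* is /u/ (a vowel), it takes -eze, giving *hueze*.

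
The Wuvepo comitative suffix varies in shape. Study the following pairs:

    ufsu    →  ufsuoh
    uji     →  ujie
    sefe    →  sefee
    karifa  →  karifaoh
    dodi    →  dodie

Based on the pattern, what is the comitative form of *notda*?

The suffix is conditioned by the last vowel: -e when the last vowel of the stem is a front vowel (*uji*, *sefe*, *dodi*); -oh when the last vowel of the stem is a back vowel (*ufsu*, *karifa*).
*notda* — last vowel /a/ (a back vowel) → -oh → *notdaoh*.

notdaoh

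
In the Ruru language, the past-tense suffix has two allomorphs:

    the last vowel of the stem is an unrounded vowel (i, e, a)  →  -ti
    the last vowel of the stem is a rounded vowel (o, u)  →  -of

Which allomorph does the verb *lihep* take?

*lihep* — last vowel /e/ (an unrounded vowel) → -ti.

-ti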